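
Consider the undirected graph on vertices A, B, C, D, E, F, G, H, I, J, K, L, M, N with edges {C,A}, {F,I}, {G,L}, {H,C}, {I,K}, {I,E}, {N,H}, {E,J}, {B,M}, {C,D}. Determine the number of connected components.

4

Starting from G we can reach G, L. That is one component of size 2.
Starting from B we can reach B, M. That is one component of size 2.
Starting from A we can reach A, C, D, H, N. That is one component of size 5.
Starting from E we can reach E, F, I, J, K. That is one component of size 5.
Total: 4 components.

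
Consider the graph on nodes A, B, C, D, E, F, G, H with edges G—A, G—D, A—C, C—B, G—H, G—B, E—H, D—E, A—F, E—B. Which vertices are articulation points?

Removing A increases the component count from 1 to 2, so A is a cut vertex.
By contrast removing E leaves 1 component; it is not a cut vertex. No other vertex is a cut vertex either.

A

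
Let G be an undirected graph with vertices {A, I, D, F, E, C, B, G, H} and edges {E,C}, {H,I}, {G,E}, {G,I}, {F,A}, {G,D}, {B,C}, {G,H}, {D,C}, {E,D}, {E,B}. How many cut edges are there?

The edges on the cycle G-H-I-G are not bridges since each lies on that cycle.
But removing A-F disconnects A from F — this is a bridge.

1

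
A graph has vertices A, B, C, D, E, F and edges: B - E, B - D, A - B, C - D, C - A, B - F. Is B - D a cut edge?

After removing B - D, the path B-A-C-D still connects them, so the edge is not a bridge.

No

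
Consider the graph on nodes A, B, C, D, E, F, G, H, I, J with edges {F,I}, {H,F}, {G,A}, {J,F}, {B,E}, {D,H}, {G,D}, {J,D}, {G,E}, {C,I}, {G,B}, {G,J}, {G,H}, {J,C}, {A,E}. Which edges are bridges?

none

The edges on the cycle J-C-I-F-J are not bridges since each lies on that cycle.
Every edge lies on some cycle, so there are no bridges.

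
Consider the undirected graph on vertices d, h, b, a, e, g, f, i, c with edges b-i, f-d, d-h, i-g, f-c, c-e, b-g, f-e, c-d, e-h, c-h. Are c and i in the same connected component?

No

The component containing c is {c, d, e, f, h}, and i is not in it.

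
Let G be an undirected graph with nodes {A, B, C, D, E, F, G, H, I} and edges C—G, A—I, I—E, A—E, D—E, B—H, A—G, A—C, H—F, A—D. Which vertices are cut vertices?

Removing A increases the component count from 2 to 3, so A is a cut vertex.
Removing H increases the component count from 2 to 3, so H is a cut vertex.
By contrast removing I leaves 2 components; it is not a cut vertex. No other vertex is a cut vertex either.

A, H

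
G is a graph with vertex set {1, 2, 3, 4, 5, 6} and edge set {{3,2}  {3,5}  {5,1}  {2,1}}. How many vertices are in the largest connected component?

4

6 is isolated — a component by itself.
4 is isolated — a component by itself.
Starting from 1 we can reach 1, 2, 3, 5. That is one component of size 4.
The largest has 4 vertices.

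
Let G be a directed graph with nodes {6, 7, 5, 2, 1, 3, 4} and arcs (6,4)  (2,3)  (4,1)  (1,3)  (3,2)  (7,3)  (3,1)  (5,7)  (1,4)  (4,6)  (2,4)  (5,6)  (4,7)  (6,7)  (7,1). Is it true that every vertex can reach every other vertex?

There is no directed path from 7 to 5, so the graph is not strongly connected.

No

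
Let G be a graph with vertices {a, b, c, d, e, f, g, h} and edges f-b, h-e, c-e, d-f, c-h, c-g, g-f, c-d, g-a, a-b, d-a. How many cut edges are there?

The edges on the cycle c-h-e-c are not bridges since each lies on that cycle.
Every edge lies on some cycle, so there are no bridges.

0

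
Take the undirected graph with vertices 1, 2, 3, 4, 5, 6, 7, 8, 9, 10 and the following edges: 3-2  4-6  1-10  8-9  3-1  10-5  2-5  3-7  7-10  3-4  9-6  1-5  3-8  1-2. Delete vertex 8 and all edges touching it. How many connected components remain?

1

With 8 gone, the remaining components are: {1, 2, 3, 4, 5, 6, 7, 9, 10}.
That is 1 component.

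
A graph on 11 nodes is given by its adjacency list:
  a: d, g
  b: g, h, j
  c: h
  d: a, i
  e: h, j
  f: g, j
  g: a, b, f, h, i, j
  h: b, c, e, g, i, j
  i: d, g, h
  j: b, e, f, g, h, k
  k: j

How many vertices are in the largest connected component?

11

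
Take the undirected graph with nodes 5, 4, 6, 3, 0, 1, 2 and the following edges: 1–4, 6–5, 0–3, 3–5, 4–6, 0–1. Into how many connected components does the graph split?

2

2 is isolated — a component by itself.
Starting from 0 we can reach 0, 1, 3, 4, 5, 6. That is one component of size 6.
Total: 2 components.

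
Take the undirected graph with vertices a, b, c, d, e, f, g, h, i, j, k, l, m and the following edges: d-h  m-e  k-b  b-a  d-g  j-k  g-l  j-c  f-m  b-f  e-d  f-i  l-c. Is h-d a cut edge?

Removing h-d leaves no path between h and d: the component count goes from 1 to 2. So it is a bridge.

Yes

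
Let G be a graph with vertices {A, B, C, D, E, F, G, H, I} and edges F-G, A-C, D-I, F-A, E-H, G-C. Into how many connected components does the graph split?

4

B is isolated — a component by itself.
Starting from D we can reach D, I. That is one component of size 2.
Starting from E we can reach E, H. That is one component of size 2.
Starting from A we can reach A, C, F, G. That is one component of size 4.
Total: 4 components.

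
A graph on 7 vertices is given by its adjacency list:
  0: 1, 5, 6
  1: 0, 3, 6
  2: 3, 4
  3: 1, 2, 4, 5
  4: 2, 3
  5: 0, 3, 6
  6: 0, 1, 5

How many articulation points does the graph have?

1

Removing 3 increases the component count from 1 to 2, so 3 is a cut vertex.
By contrast removing 4 leaves 1 component; it is not a cut vertex. No other vertex is a cut vertex either.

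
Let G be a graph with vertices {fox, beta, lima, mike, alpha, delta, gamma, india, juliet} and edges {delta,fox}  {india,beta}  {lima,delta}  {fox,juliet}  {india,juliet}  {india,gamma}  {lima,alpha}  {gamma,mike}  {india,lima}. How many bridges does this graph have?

The edges on the cycle india-lima-delta-fox-juliet-india are not bridges since each lies on that cycle.
But removing india–beta disconnects india from beta; removing mike–gamma disconnects mike from gamma; removing lima–alpha disconnects lima from alpha; removing india–gamma disconnects india from gamma — these are bridges.
That makes 4 bridges.

4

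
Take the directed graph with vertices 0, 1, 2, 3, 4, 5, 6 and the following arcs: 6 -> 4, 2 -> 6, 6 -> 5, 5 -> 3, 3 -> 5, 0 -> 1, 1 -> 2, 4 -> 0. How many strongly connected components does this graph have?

2

{0, 1, 2, 4, 6} are all mutually reachable — one SCC of size 5.
{3, 5} are all mutually reachable — one SCC of size 2.
That gives 2 strongly connected components.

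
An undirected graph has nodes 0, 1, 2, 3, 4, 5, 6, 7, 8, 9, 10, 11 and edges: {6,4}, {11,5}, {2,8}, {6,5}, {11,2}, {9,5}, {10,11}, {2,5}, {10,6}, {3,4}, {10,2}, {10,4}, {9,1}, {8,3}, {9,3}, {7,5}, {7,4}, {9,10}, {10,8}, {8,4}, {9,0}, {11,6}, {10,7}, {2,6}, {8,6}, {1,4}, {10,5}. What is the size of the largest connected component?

12

Starting from 0 we can reach 0, 1, 2, 3, 4, 5, 6, 7, 8, 9, 10, 11. That is one component of size 12.
The largest has 12 vertices.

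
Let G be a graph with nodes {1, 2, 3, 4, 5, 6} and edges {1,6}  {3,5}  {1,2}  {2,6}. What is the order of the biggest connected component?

3

4 is isolated — a component by itself.
Starting from 3 we can reach 3, 5. That is one component of size 2.
Starting from 1 we can reach 1, 2, 6. That is one component of size 3.
The largest has 3 vertices.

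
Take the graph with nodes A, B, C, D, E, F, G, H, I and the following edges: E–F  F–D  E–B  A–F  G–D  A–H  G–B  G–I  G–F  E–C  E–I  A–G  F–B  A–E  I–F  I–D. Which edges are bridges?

The edges on the cycle A-G-I-E-A are not bridges since each lies on that cycle.
But removing A–H disconnects A from H; removing C–E disconnects C from E — these are bridges.

A-H, C-E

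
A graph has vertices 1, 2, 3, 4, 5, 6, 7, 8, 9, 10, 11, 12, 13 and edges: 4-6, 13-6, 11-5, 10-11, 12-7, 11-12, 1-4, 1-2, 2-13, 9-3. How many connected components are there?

4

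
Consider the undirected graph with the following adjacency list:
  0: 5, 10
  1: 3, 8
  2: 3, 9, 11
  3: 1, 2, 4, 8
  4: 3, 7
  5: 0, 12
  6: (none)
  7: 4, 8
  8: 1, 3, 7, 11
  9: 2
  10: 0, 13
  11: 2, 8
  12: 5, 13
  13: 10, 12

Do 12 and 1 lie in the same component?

No

The component containing 12 is {0, 5, 10, 12, 13}, and 1 is not in it.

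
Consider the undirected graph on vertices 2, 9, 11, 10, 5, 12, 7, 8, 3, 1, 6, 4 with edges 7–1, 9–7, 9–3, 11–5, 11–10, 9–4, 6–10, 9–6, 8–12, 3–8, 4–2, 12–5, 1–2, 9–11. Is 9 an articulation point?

Deleting 9 raises the number of components from 1 to 2, so 9 is a cut vertex.

Yes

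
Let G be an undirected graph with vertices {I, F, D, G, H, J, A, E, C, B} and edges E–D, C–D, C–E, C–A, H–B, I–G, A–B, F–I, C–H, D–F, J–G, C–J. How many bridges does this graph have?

0

The edges on the cycle C-E-D-C are not bridges since each lies on that cycle.
Every edge lies on some cycle, so there are no bridges.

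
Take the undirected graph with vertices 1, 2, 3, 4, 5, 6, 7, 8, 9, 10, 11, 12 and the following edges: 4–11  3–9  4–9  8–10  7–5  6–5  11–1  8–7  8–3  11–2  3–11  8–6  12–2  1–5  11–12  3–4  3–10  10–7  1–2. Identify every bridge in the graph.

none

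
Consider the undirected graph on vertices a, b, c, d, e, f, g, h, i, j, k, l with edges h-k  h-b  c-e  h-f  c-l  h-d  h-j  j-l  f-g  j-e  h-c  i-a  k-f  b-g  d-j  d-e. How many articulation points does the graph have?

1

Removing h increases the component count from 2 to 3, so h is a cut vertex.
By contrast removing a leaves 2 components; it is not a cut vertex. No other vertex is a cut vertex either.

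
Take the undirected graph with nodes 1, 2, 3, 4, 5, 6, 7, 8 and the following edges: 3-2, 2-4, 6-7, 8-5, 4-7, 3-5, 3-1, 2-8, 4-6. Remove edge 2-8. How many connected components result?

2 and 8 are still connected via 2-3-5-8, so the component count stays at 1.

1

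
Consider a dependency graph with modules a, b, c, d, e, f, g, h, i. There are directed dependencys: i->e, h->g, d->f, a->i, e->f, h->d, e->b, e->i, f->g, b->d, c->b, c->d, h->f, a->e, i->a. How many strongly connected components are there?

{a, e, i} are all mutually reachable — one SCC of size 3.
{d} is an SCC by itself.
{f} is an SCC by itself.
{g} is an SCC by itself.
{c} is an SCC by itself.
(and 2 more singleton SCCs)
That gives 7 strongly connected components.

7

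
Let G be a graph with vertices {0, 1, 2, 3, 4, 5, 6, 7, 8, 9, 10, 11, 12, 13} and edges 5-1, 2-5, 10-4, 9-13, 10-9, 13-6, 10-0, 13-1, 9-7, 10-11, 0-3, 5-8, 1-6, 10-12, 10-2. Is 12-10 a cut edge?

Yes

Removing 12-10 leaves no path between 12 and 10: the component count goes from 1 to 2. So it is a bridge.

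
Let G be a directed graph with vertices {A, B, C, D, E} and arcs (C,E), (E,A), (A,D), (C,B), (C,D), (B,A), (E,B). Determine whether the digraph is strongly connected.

There is no directed path from E to C, so the graph is not strongly connected.

No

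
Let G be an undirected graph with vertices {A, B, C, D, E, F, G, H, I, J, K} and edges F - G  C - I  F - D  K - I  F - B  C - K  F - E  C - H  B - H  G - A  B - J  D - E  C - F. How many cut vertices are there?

4

Removing B increases the component count from 1 to 2, so B is a cut vertex.
Removing C increases the component count from 1 to 2, so C is a cut vertex.
Removing F increases the component count from 1 to 3, so F is a cut vertex.
Likewise G is a cut vertex.
By contrast removing K leaves 1 component; it is not a cut vertex. No other vertex is a cut vertex either.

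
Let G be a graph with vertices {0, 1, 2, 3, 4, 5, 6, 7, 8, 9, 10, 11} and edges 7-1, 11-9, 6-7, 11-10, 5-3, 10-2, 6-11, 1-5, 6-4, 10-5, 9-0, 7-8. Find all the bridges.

0-9, 10-2, 11-9, 3-5, 4-6, 7-8

The edges on the cycle 6-11-10-5-1-7-6 are not bridges since each lies on that cycle.
But removing 9-0 disconnects 9 from 0; removing 9-11 disconnects 9 from 11; removing 6-4 disconnects 6 from 4; removing 3-5 disconnects 3 from 5 — these are bridges.
In total 6 edges are bridges.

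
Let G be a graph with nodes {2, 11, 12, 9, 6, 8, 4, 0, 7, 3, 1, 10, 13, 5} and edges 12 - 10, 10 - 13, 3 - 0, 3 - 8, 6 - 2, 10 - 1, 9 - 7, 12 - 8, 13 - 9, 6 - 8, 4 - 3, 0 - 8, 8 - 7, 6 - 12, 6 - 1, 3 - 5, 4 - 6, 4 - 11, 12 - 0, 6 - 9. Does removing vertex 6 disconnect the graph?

Deleting 6 raises the number of components from 1 to 2, so 6 is a cut vertex.

Yes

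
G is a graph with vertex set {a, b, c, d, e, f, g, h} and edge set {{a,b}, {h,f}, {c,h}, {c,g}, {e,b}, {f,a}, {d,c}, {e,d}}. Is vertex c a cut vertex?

Yes

Deleting c raises the number of components from 1 to 2, so c is a cut vertex.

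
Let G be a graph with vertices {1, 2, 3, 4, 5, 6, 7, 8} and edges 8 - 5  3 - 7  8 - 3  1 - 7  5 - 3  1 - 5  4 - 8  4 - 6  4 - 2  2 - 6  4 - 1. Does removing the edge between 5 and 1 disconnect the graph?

No

After removing 5 - 1, the path 5-8-4-1 still connects them, so the edge is not a bridge.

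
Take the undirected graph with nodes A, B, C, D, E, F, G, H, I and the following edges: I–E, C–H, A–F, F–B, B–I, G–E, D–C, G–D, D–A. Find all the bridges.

The edges on the cycle G-D-A-F-B-I-E-G are not bridges since each lies on that cycle.
But removing D–C disconnects D from C; removing H–C disconnects H from C — these are bridges.

C-D, C-H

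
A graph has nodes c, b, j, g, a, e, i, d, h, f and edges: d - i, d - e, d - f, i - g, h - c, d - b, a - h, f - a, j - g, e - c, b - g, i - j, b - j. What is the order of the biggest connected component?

10

Starting from a we can reach a, b, c, d, e, f, g, h, i, j. That is one component of size 10.
The largest has 10 vertices.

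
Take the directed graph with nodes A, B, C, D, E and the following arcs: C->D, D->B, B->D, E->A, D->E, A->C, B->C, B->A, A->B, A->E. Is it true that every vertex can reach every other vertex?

From C we can reach every vertex (A, B, C, D, E), and every vertex can reach C (A, B, C, D, E). So the whole graph is one strongly connected component.

Yes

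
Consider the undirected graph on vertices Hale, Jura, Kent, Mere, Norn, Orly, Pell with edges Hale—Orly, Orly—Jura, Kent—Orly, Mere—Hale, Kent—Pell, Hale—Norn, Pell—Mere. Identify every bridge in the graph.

Hale-Norn, Jura-Orly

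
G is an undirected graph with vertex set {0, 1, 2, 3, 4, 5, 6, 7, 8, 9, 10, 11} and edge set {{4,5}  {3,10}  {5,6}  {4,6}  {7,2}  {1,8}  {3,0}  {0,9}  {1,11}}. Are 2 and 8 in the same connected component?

No

The component containing 2 is {2, 7}, and 8 is not in it.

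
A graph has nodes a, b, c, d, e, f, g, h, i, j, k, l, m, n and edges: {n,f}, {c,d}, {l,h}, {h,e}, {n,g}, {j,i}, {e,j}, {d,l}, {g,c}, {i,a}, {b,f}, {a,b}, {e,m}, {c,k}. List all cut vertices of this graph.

c, e

Removing c increases the component count from 1 to 2, so c is a cut vertex.
Removing e increases the component count from 1 to 2, so e is a cut vertex.
By contrast removing k leaves 1 component; it is not a cut vertex. No other vertex is a cut vertex either.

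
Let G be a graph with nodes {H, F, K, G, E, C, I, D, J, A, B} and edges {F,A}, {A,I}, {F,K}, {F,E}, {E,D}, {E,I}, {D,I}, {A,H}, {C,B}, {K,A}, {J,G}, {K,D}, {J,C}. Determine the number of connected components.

2

Starting from B we can reach B, C, G, J. That is one component of size 4.
Starting from A we can reach A, D, E, F, H, I, K. That is one component of size 7.
Total: 2 components.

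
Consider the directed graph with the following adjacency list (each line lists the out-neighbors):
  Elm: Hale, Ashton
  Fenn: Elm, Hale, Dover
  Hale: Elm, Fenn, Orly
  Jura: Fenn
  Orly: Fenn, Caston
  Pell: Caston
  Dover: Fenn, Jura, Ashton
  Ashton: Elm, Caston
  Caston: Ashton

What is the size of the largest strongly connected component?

{Elm, Fenn, Hale, Jura, Orly, Dover, Ashton, Caston} are all mutually reachable — one SCC of size 8.
{Pell} is an SCC by itself.
The largest has 8 vertices.

8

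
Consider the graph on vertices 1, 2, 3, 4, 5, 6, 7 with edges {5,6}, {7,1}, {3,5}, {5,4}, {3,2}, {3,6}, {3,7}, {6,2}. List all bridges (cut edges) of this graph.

The edges on the cycle 3-5-6-3 are not bridges since each lies on that cycle.
But removing 5 - 4 disconnects 5 from 4; removing 1 - 7 disconnects 1 from 7; removing 3 - 7 disconnects 3 from 7 — these are bridges.

1-7, 3-7, 4-5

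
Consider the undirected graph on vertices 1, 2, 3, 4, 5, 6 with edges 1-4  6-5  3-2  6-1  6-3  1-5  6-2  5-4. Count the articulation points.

Removing 6 increases the component count from 1 to 2, so 6 is a cut vertex.
By contrast removing 5 leaves 1 component; it is not a cut vertex. No other vertex is a cut vertex either.

1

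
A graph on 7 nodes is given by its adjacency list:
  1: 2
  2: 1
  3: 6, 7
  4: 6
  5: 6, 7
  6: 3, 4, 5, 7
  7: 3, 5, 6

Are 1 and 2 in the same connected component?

From 1 we can reach 1, 2, which includes 2.

Yes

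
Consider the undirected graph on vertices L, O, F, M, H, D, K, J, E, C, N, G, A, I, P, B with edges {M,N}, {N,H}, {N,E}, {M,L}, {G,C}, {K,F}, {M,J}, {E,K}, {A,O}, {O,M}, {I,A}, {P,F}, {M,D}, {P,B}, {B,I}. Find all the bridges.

C-G, D-M, H-N, J-M, L-M

The edges on the cycle P-B-I-A-O-M-N-E-K-F-P are not bridges since each lies on that cycle.
But removing D—M disconnects D from M; removing H—N disconnects H from N; removing L—M disconnects L from M; removing J—M disconnects J from M — these are bridges.
In total 5 edges are bridges.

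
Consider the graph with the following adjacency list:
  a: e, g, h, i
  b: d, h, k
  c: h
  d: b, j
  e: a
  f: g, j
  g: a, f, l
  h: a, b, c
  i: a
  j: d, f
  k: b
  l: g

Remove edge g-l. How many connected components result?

Before removal there is 1 component.
g-l is a bridge — removing it separates g's side from l's side.
After removal: 2 components.

2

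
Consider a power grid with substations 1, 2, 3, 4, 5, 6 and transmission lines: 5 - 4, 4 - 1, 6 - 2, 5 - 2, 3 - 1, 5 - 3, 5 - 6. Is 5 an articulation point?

Yes

Deleting 5 raises the number of components from 1 to 2, so 5 is a cut vertex.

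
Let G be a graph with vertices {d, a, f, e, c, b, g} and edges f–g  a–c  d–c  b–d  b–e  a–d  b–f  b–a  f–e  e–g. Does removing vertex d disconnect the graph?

No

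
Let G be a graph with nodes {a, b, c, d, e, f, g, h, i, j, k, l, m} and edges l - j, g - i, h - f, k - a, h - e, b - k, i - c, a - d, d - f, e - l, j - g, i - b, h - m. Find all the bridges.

c-i, h-m

The edges on the cycle h-e-l-j-g-i-b-k-a-d-f-h are not bridges since each lies on that cycle.
But removing c - i disconnects c from i; removing h - m disconnects h from m — these are bridges.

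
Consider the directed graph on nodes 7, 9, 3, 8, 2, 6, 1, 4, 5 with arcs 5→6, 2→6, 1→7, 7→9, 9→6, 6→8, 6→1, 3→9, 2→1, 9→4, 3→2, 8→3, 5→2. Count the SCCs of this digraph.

3

{1, 2, 3, 6, 7, 8, 9} are all mutually reachable — one SCC of size 7.
{4} is an SCC by itself.
{5} is an SCC by itself.
That gives 3 strongly connected components.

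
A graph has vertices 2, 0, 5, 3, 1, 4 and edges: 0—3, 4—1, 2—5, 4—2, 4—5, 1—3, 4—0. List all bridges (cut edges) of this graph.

The edges on the cycle 4-2-5-4 are not bridges since each lies on that cycle.
Every edge lies on some cycle, so there are no bridges.

none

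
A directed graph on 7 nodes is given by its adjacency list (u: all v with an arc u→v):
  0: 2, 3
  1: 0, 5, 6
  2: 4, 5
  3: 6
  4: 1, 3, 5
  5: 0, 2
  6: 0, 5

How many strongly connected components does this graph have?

{0, 1, 2, 3, 4, 5, 6} are all mutually reachable — one SCC of size 7.
That gives 1 strongly connected component.

1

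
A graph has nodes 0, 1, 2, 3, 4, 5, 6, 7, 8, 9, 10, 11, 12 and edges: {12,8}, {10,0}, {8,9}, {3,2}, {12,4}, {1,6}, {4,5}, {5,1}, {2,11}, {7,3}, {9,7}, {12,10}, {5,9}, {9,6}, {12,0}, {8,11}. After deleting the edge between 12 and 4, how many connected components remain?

12 and 4 are still connected via 12-8-9-5-4, so the component count stays at 1.

1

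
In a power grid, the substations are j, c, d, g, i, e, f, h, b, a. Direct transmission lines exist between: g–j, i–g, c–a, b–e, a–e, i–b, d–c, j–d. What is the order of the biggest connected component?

f is isolated — a component by itself.
h is isolated — a component by itself.
Starting from a we can reach a, b, c, d, e, g, i, j. That is one component of size 8.
The largest has 8 vertices.

8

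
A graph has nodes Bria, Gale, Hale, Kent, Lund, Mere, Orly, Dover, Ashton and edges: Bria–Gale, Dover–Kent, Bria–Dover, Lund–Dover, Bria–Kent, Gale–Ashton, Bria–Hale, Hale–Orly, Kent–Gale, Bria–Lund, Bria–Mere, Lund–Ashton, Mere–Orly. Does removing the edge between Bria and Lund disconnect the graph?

No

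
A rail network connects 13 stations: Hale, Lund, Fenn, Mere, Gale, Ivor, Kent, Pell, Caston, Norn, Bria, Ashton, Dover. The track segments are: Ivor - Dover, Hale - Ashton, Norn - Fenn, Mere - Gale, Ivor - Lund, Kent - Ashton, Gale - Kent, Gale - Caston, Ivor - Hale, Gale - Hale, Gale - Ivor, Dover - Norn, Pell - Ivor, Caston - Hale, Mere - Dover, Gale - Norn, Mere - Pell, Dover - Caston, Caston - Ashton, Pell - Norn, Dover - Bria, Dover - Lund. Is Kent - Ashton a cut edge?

After removing Kent - Ashton, the path Kent-Gale-Caston-Ashton still connects them, so the edge is not a bridge.

No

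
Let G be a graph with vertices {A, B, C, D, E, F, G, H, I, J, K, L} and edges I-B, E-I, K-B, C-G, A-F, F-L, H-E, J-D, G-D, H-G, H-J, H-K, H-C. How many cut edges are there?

2

The edges on the cycle H-C-G-H are not bridges since each lies on that cycle.
But removing F-L disconnects F from L; removing A-F disconnects A from F — these are bridges.
That makes 2 bridges.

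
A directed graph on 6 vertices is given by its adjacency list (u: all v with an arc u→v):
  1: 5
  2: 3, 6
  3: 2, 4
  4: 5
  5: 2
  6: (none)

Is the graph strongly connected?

No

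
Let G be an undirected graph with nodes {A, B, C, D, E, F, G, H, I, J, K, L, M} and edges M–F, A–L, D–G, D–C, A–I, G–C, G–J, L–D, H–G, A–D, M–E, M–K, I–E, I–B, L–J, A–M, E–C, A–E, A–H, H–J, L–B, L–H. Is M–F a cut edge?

Removing M–F leaves no path between M and F: the component count goes from 1 to 2. So it is a bridge.

Yes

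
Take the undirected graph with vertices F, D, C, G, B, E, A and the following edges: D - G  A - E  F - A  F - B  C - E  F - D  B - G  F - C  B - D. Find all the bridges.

The edges on the cycle F-B-G-D-F are not bridges since each lies on that cycle.
Every edge lies on some cycle, so there are no bridges.

none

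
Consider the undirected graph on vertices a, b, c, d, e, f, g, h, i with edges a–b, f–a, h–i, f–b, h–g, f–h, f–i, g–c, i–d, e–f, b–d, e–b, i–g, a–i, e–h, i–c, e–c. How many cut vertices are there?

0

Removing h, for instance, still leaves 1 component. No single vertex removal increases the component count — the graph has no articulation points.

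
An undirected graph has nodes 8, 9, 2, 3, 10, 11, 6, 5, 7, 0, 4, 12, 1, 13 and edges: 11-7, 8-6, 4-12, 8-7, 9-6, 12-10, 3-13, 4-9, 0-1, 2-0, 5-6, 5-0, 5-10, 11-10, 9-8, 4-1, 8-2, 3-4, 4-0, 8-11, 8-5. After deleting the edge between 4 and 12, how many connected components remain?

1

4 and 12 are still connected via 4-0-5-10-12, so the component count stays at 1.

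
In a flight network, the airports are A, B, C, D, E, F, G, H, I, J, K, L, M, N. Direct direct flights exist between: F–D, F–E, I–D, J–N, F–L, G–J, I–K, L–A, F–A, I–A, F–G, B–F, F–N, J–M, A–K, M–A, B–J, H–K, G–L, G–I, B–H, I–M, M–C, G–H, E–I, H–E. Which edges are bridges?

The edges on the cycle B-F-G-I-E-H-B are not bridges since each lies on that cycle.
But removing C–M disconnects C from M — this is a bridge.

C-M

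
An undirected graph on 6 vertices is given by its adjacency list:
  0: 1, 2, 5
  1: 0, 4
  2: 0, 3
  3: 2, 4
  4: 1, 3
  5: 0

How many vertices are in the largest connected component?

6

Starting from 0 we can reach 0, 1, 2, 3, 4, 5. That is one component of size 6.
The largest has 6 vertices.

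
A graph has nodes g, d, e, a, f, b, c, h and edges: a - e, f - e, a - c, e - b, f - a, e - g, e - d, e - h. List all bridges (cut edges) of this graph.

The edges on the cycle f-a-e-f are not bridges since each lies on that cycle.
But removing e - b disconnects e from b; removing e - d disconnects e from d; removing e - g disconnects e from g; removing a - c disconnects a from c — these are bridges.
In total 5 edges are bridges.

a-c, b-e, d-e, e-g, e-h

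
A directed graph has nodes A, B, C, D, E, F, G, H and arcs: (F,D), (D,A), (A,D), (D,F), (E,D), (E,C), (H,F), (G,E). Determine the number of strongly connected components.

{A, D, F} are all mutually reachable — one SCC of size 3.
{G} is an SCC by itself.
{C} is an SCC by itself.
{B} is an SCC by itself.
{H} is an SCC by itself.
(and 1 more singleton SCC)
That gives 6 strongly connected components.

6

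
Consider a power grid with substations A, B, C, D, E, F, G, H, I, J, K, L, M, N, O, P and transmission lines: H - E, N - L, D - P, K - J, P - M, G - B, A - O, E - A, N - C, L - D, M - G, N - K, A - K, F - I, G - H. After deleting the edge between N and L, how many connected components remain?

N and L are still connected via N-K-A-E-H-G-M-P-D-L, so the component count stays at 2.

2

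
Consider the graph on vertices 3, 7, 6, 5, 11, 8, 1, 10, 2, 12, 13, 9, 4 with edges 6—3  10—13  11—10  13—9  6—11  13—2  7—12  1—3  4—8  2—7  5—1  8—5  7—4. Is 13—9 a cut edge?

Yes

Removing 13—9 leaves no path between 13 and 9: the component count goes from 1 to 2. So it is a bridge.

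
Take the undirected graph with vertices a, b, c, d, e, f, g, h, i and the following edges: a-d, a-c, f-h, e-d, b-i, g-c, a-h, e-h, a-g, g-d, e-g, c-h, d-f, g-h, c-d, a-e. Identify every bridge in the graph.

The edges on the cycle e-g-c-d-f-h-e are not bridges since each lies on that cycle.
But removing i-b disconnects i from b — this is a bridge.

b-i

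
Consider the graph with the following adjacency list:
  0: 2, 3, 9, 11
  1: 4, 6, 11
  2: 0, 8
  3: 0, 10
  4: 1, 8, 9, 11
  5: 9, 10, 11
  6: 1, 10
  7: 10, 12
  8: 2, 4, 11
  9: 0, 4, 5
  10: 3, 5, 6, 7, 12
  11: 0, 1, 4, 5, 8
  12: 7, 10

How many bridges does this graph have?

0

The edges on the cycle 10-12-7-10 are not bridges since each lies on that cycle.
Every edge lies on some cycle, so there are no bridges.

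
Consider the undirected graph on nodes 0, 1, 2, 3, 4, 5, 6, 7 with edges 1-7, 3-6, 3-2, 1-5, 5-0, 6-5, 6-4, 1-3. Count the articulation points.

Removing 1 increases the component count from 1 to 2, so 1 is a cut vertex.
Removing 3 increases the component count from 1 to 2, so 3 is a cut vertex.
Removing 5 increases the component count from 1 to 2, so 5 is a cut vertex.
Likewise 6 is a cut vertex.
By contrast removing 4 leaves 1 component; it is not a cut vertex. No other vertex is a cut vertex either.

4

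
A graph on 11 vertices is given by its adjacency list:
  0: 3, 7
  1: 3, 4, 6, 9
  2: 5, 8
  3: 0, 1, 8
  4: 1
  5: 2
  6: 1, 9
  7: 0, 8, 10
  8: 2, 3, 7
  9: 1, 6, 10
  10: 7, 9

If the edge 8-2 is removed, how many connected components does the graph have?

Before removal there is 1 component.
8-2 is a bridge — removing it separates 8's side from 2's side.
After removal: 2 components.

2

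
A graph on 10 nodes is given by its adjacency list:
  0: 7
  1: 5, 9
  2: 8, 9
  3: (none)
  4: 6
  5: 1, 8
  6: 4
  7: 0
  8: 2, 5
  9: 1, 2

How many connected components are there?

3 is isolated — a component by itself.
Starting from 0 we can reach 0, 7. That is one component of size 2.
Starting from 4 we can reach 4, 6. That is one component of size 2.
Starting from 1 we can reach 1, 2, 5, 8, 9. That is one component of size 5.
Total: 4 components.

4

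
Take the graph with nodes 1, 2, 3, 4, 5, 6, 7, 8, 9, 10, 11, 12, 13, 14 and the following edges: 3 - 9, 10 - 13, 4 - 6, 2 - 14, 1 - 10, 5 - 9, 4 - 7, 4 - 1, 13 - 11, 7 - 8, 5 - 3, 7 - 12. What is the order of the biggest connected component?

9

Starting from 2 we can reach 2, 14. That is one component of size 2.
Starting from 3 we can reach 3, 5, 9. That is one component of size 3.
Starting from 1 we can reach 1, 4, 6, 7, 8, 10, 11, 12, 13. That is one component of size 9.
The largest has 9 vertices.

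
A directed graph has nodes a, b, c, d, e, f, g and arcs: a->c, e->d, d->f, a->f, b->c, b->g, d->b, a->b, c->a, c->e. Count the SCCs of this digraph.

{a, b, c, d, e} are all mutually reachable — one SCC of size 5.
{g} is an SCC by itself.
{f} is an SCC by itself.
That gives 3 strongly connected components.

3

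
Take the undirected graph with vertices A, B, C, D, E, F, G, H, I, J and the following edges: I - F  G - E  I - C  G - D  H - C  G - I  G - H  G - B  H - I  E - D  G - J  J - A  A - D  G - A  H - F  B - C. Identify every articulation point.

Removing G increases the component count from 1 to 2, so G is a cut vertex.
By contrast removing B leaves 1 component; it is not a cut vertex. No other vertex is a cut vertex either.

G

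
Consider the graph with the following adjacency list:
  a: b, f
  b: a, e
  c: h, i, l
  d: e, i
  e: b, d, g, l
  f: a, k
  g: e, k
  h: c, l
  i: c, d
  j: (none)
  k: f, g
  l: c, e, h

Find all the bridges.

none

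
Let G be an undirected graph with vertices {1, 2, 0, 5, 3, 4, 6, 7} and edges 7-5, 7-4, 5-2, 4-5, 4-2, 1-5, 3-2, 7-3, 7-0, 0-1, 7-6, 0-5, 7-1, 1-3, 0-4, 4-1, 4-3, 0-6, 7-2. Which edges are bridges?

The edges on the cycle 7-0-4-2-3-7 are not bridges since each lies on that cycle.
Every edge lies on some cycle, so there are no bridges.

none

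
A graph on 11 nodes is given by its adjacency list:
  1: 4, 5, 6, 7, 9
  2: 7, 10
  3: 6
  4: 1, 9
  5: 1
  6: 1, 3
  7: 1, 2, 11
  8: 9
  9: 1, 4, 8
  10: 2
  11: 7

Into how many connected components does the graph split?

1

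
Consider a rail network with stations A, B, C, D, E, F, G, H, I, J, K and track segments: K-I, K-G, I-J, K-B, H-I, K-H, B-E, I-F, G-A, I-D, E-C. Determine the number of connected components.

Starting from A we can reach A, B, C, D, E, F, G, H, I, J, K. That is one component of size 11.
Total: 1 component.

1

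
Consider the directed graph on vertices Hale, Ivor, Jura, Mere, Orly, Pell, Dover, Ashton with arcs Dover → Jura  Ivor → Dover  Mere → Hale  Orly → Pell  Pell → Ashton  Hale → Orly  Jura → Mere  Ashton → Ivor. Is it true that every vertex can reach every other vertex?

Yes

From Hale we can reach every vertex (Hale, Ivor, Jura, Mere, Orly, Pell, Dover, Ashton), and every vertex can reach Hale (Hale, Ivor, Jura, Mere, Orly, Pell, Dover, Ashton). So the whole graph is one strongly connected component.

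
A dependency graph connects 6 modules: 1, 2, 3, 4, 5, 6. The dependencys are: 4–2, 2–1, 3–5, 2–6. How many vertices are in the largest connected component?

Starting from 3 we can reach 3, 5. That is one component of size 2.
Starting from 1 we can reach 1, 2, 4, 6. That is one component of size 4.
The largest has 4 vertices.

4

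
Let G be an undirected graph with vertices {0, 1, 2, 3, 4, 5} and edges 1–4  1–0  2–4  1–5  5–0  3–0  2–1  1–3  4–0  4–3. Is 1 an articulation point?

Deleting 1 leaves 1 component (was 1) (its neighbors 0, 2, 3, 4, 5 remain connected to each other), so 1 is not a cut vertex.

No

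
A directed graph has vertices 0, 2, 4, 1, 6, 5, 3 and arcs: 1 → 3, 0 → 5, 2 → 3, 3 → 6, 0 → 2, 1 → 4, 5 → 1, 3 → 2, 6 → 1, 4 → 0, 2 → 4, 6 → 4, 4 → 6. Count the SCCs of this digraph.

1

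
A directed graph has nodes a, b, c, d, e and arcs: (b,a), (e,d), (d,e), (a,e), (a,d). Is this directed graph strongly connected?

No

There is no directed path from a to b, so the graph is not strongly connected.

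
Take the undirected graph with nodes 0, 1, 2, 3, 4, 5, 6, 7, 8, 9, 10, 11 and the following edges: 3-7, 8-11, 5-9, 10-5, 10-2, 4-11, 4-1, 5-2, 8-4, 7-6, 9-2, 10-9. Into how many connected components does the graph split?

0 is isolated — a component by itself.
Starting from 3 we can reach 3, 6, 7. That is one component of size 3.
Starting from 2 we can reach 2, 5, 9, 10. That is one component of size 4.
Starting from 1 we can reach 1, 4, 8, 11. That is one component of size 4.
Total: 4 components.

4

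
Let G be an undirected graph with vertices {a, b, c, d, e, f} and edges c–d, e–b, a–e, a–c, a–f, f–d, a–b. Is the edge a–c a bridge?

No

After removing a–c, the path a-f-d-c still connects them, so the edge is not a bridge.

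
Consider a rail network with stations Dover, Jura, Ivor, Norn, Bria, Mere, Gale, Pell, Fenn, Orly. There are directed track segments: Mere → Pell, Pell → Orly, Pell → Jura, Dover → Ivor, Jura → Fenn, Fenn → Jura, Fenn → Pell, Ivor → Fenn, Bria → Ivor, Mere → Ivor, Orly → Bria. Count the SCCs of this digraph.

{Bria, Fenn, Ivor, Jura, Orly, Pell} are all mutually reachable — one SCC of size 6.
{Mere} is an SCC by itself.
{Dover} is an SCC by itself.
{Gale} is an SCC by itself.
{Norn} is an SCC by itself.
That gives 5 strongly connected components.

5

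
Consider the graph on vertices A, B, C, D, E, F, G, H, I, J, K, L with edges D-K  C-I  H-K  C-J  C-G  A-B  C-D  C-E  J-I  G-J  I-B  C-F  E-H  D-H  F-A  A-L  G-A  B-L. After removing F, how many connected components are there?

With F gone, the remaining components are: {A, B, C, D, E, G, H, I, J, K, L}.
That is 1 component.

1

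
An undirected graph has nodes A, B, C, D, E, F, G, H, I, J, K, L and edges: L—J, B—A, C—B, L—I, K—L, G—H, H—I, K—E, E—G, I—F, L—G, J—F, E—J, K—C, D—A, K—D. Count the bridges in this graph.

0

The edges on the cycle K-C-B-A-D-K are not bridges since each lies on that cycle.
Every edge lies on some cycle, so there are no bridges.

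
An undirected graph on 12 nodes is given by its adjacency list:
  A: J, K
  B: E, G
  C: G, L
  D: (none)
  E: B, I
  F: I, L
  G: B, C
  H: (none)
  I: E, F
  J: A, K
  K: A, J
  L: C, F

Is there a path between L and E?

From L we can reach B, C, E, F, G, I, L, which includes E.

Yes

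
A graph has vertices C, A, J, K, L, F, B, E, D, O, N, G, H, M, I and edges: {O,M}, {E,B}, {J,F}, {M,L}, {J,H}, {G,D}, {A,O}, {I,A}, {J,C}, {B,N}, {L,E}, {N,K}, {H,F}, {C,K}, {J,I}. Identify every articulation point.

J

Removing J increases the component count from 2 to 3, so J is a cut vertex.
By contrast removing C leaves 2 components; it is not a cut vertex. No other vertex is a cut vertex either.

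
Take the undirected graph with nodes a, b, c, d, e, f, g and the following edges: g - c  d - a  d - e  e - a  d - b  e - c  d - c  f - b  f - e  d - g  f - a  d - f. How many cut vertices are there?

Removing e, for instance, still leaves 1 component. No single vertex removal increases the component count — the graph has no articulation points.

0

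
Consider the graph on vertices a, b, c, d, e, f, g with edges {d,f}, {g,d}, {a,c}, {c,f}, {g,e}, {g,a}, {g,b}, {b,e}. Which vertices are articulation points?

g

Removing g increases the component count from 1 to 2, so g is a cut vertex.
By contrast removing d leaves 1 component; it is not a cut vertex. No other vertex is a cut vertex either.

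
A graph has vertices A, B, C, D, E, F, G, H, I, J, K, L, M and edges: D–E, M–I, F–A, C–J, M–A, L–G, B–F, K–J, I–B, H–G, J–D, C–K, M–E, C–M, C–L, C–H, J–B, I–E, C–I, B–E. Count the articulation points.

1

Removing C increases the component count from 1 to 2, so C is a cut vertex.
By contrast removing A leaves 1 component; it is not a cut vertex. No other vertex is a cut vertex either.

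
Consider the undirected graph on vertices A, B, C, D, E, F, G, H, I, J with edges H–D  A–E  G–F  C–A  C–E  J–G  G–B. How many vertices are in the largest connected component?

I is isolated — a component by itself.
Starting from D we can reach D, H. That is one component of size 2.
Starting from A we can reach A, C, E. That is one component of size 3.
Starting from B we can reach B, F, G, J. That is one component of size 4.
The largest has 4 vertices.

4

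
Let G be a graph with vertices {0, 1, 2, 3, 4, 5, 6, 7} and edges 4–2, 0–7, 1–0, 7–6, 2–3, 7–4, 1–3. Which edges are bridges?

6-7

The edges on the cycle 1-0-7-4-2-3-1 are not bridges since each lies on that cycle.
But removing 7–6 disconnects 7 from 6 — this is a bridge.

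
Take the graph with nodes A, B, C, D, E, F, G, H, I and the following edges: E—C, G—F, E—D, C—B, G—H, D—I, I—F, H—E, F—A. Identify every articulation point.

Removing C increases the component count from 1 to 2, so C is a cut vertex.
Removing E increases the component count from 1 to 2, so E is a cut vertex.
Removing F increases the component count from 1 to 2, so F is a cut vertex.
By contrast removing H leaves 1 component; it is not a cut vertex. No other vertex is a cut vertex either.

C, E, F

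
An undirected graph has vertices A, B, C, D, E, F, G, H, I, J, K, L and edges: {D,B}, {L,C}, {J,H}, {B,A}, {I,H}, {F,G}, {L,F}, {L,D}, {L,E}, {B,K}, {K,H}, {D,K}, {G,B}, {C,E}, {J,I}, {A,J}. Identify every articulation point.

L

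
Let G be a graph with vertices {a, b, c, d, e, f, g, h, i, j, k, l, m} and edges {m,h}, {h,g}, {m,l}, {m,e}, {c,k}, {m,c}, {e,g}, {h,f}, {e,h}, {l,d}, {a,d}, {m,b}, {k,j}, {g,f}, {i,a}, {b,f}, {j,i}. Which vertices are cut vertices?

Removing m increases the component count from 1 to 2, so m is a cut vertex.
By contrast removing h leaves 1 component; it is not a cut vertex. No other vertex is a cut vertex either.

m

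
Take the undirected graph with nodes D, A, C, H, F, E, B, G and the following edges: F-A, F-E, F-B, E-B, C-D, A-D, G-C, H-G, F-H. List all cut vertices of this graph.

Removing F increases the component count from 1 to 2, so F is a cut vertex.
By contrast removing A leaves 1 component; it is not a cut vertex. No other vertex is a cut vertex either.

F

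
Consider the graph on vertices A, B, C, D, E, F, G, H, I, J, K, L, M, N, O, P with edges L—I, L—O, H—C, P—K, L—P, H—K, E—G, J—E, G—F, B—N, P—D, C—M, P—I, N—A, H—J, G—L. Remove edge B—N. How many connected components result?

3

Before removal there are 2 components.
B—N is a bridge — removing it separates B's side from N's side.
After removal: 3 components.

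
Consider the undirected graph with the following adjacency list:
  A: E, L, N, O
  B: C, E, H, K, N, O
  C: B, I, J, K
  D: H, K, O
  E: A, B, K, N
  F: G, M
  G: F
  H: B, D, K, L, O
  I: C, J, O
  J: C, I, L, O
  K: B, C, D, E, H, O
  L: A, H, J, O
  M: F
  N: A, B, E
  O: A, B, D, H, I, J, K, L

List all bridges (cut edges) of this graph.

The edges on the cycle O-J-L-H-O are not bridges since each lies on that cycle.
But removing F-G disconnects F from G; removing M-F disconnects M from F — these are bridges.

F-G, F-M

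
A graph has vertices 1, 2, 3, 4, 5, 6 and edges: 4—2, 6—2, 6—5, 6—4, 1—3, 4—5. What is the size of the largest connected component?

Starting from 1 we can reach 1, 3. That is one component of size 2.
Starting from 2 we can reach 2, 4, 5, 6. That is one component of size 4.
The largest has 4 vertices.

4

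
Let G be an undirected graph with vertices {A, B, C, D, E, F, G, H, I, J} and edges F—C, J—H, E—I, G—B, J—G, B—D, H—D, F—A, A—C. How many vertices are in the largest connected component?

Starting from E we can reach E, I. That is one component of size 2.
Starting from A we can reach A, C, F. That is one component of size 3.
Starting from B we can reach B, D, G, H, J. That is one component of size 5.
The largest has 5 vertices.

5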